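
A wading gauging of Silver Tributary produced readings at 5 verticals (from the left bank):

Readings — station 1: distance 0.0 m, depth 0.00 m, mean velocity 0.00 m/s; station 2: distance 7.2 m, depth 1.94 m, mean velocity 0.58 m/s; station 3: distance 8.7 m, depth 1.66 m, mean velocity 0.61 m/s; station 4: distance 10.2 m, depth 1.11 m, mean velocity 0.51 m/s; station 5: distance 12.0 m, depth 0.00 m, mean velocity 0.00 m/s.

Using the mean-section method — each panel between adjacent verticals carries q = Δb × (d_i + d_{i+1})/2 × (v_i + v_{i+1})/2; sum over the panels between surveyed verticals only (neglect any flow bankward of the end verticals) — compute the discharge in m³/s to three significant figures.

Panel 1-2: Δb = 7.2 m, d̄ = (0.00+1.94)/2 = 0.97, v̄ = (0.00+0.58)/2 = 0.29 → q = 7.2×0.97×0.29 = 2.025 m³/s
Panel 2-3: Δb = 1.5 m, d̄ = (1.94+1.66)/2 = 1.8, v̄ = (0.58+0.61)/2 = 0.595 → q = 1.5×1.8×0.595 = 1.607 m³/s
Panel 3-4: Δb = 1.5 m, d̄ = (1.66+1.11)/2 = 1.385, v̄ = (0.61+0.51)/2 = 0.56 → q = 1.5×1.385×0.56 = 1.163 m³/s
Panel 4-5: Δb = 1.8 m, d̄ = (1.11+0.00)/2 = 0.555, v̄ = (0.51+0.00)/2 = 0.255 → q = 1.8×0.555×0.255 = 0.2547 m³/s
Q = Σ q = 5.050 m³/s

5.05 m³/s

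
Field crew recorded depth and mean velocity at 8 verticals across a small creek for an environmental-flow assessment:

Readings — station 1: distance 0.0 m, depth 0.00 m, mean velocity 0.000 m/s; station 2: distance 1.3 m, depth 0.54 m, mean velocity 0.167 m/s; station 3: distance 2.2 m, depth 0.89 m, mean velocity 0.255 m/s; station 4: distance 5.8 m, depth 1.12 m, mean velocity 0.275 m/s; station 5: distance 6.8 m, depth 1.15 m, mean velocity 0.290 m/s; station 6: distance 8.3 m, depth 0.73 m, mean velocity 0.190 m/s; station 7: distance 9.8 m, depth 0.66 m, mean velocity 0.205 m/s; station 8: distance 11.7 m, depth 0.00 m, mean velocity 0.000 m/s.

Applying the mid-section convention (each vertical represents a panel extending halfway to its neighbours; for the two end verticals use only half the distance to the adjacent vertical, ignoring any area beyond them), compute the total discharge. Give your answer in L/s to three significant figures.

w_2 = (2.2 − 0.0)/2 = 1.1 m; q_2 = 0.167 × 0.54 × 1.1 = 0.09920 m³/s
w_3 = (5.8 − 1.3)/2 = 2.25 m; q_3 = 0.255 × 0.89 × 2.25 = 0.5106 m³/s
w_4 = (6.8 − 2.2)/2 = 2.3 m; q_4 = 0.275 × 1.12 × 2.3 = 0.7084 m³/s
w_5 = (8.3 − 5.8)/2 = 1.25 m; q_5 = 0.290 × 1.15 × 1.25 = 0.4169 m³/s
w_6 = (9.8 − 6.8)/2 = 1.5 m; q_6 = 0.190 × 0.73 × 1.5 = 0.2081 m³/s
w_7 = (11.7 − 8.3)/2 = 1.7 m; q_7 = 0.205 × 0.66 × 1.7 = 0.2300 m³/s
Stations 1, 8 contribute zero (depth or velocity is 0).
Q = Σ qᵢ = 2.173 m³/s
= 2.173 × 1000 = 2173 L/s

2170 L/s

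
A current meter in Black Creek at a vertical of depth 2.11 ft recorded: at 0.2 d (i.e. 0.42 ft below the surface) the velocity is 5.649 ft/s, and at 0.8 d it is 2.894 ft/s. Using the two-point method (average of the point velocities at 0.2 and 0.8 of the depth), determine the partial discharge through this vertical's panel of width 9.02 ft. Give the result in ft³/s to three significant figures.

81.3 ft³/s

v̄ = (5.649 + 2.894) / 2 = 4.272 ft/s
q = v̄ × d × w = 4.272 × 2.11 × 9.02 = 81.30 ft³/s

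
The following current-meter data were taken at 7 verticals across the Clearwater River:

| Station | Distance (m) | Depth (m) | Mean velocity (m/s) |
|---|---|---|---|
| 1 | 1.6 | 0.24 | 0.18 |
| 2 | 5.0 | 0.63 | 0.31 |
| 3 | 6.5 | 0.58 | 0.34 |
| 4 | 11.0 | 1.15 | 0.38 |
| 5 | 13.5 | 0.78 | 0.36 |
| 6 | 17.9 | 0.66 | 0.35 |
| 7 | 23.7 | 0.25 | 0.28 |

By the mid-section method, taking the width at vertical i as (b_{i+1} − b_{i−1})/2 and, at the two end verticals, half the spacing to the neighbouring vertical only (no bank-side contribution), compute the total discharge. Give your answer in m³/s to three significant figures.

5.02 m³/s

w_1 = (5.0 − 1.6)/2 = 1.7 m; q_1 = 0.18 × 0.24 × 1.7 = 0.07344 m³/s
w_2 = (6.5 − 1.6)/2 = 2.45 m; q_2 = 0.31 × 0.63 × 2.45 = 0.4785 m³/s
w_3 = (11.0 − 5.0)/2 = 3 m; q_3 = 0.34 × 0.58 × 3 = 0.5916 m³/s
w_4 = (13.5 − 6.5)/2 = 3.5 m; q_4 = 0.38 × 1.15 × 3.5 = 1.530 m³/s
w_5 = (17.9 − 11.0)/2 = 3.45 m; q_5 = 0.36 × 0.78 × 3.45 = 0.9688 m³/s
w_6 = (23.7 − 13.5)/2 = 5.1 m; q_6 = 0.35 × 0.66 × 5.1 = 1.178 m³/s
w_7 = (23.7 − 17.9)/2 = 2.9 m; q_7 = 0.28 × 0.25 × 2.9 = 0.2030 m³/s
Q = Σ qᵢ = 5.023 m³/s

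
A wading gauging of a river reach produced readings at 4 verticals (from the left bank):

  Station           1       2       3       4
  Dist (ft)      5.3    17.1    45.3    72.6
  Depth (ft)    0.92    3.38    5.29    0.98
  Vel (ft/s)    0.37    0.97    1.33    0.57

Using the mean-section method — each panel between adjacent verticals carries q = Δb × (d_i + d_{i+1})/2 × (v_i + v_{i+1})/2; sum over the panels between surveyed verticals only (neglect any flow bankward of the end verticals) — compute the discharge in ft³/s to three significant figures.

Panel 1-2: Δb = 11.8 ft, d̄ = (0.92+3.38)/2 = 2.15, v̄ = (0.37+0.97)/2 = 0.67 → q = 11.8×2.15×0.67 = 17.00 ft³/s
Panel 2-3: Δb = 28.2 ft, d̄ = (3.38+5.29)/2 = 4.335, v̄ = (0.97+1.33)/2 = 1.15 → q = 28.2×4.335×1.15 = 140.6 ft³/s
Panel 3-4: Δb = 27.3 ft, d̄ = (5.29+0.98)/2 = 3.135, v̄ = (1.33+0.57)/2 = 0.95 → q = 27.3×3.135×0.95 = 81.31 ft³/s
Q = Σ q = 238.9 ft³/s

239 ft³/s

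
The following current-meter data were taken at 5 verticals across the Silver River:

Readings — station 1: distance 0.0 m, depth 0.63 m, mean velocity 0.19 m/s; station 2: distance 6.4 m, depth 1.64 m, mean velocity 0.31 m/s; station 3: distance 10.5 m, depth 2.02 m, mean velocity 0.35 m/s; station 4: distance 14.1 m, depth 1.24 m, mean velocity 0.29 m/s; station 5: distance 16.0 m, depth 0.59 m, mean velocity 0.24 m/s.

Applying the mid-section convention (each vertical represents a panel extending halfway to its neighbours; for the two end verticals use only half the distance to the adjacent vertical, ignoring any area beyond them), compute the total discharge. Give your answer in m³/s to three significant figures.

6.90 m³/s

w_1 = (6.4 − 0.0)/2 = 3.2 m; q_1 = 0.19 × 0.63 × 3.2 = 0.3830 m³/s
w_2 = (10.5 − 0.0)/2 = 5.25 m; q_2 = 0.31 × 1.64 × 5.25 = 2.669 m³/s
w_3 = (14.1 − 6.4)/2 = 3.85 m; q_3 = 0.35 × 2.02 × 3.85 = 2.722 m³/s
w_4 = (16.0 − 10.5)/2 = 2.75 m; q_4 = 0.29 × 1.24 × 2.75 = 0.9889 m³/s
w_5 = (16.0 − 14.1)/2 = 0.95 m; q_5 = 0.24 × 0.59 × 0.95 = 0.1345 m³/s
Q = Σ qᵢ = 6.898 m³/s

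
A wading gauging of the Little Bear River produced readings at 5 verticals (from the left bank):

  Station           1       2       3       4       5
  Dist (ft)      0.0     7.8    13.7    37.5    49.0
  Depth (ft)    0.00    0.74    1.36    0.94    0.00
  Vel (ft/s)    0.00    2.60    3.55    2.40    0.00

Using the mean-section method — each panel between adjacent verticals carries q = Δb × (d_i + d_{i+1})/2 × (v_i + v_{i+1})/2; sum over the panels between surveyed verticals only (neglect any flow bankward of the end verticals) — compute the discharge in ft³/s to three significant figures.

111 ft³/s

Panel 1-2: Δb = 7.8 ft, d̄ = (0.00+0.74)/2 = 0.37, v̄ = (0.00+2.60)/2 = 1.3 → q = 7.8×0.37×1.3 = 3.752 ft³/s
Panel 2-3: Δb = 5.9 ft, d̄ = (0.74+1.36)/2 = 1.05, v̄ = (2.60+3.55)/2 = 3.075 → q = 5.9×1.05×3.075 = 19.05 ft³/s
Panel 3-4: Δb = 23.8 ft, d̄ = (1.36+0.94)/2 = 1.15, v̄ = (3.55+2.40)/2 = 2.975 → q = 23.8×1.15×2.975 = 81.43 ft³/s
Panel 4-5: Δb = 11.5 ft, d̄ = (0.94+0.00)/2 = 0.47, v̄ = (2.40+0.00)/2 = 1.2 → q = 11.5×0.47×1.2 = 6.486 ft³/s
Q = Σ q = 110.7 ft³/s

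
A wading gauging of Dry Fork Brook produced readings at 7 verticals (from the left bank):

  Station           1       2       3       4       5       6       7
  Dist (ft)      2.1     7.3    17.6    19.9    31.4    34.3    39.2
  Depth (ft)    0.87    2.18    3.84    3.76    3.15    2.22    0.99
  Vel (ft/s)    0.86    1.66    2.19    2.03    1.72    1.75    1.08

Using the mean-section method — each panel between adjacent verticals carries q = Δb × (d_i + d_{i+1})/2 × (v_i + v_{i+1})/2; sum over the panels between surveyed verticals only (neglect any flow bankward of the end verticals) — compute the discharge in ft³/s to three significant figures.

187 ft³/s

Panel 1-2: Δb = 5.2 ft, d̄ = (0.87+2.18)/2 = 1.525, v̄ = (0.86+1.66)/2 = 1.26 → q = 5.2×1.525×1.26 = 9.992 ft³/s
Panel 2-3: Δb = 10.3 ft, d̄ = (2.18+3.84)/2 = 3.01, v̄ = (1.66+2.19)/2 = 1.925 → q = 10.3×3.01×1.925 = 59.68 ft³/s
Panel 3-4: Δb = 2.3 ft, d̄ = (3.84+3.76)/2 = 3.8, v̄ = (2.19+2.03)/2 = 2.11 → q = 2.3×3.8×2.11 = 18.44 ft³/s
Panel 4-5: Δb = 11.5 ft, d̄ = (3.76+3.15)/2 = 3.455, v̄ = (2.03+1.72)/2 = 1.875 → q = 11.5×3.455×1.875 = 74.50 ft³/s
Panel 5-6: Δb = 2.9 ft, d̄ = (3.15+2.22)/2 = 2.685, v̄ = (1.72+1.75)/2 = 1.735 → q = 2.9×2.685×1.735 = 13.51 ft³/s
Panel 6-7: Δb = 4.9 ft, d̄ = (2.22+0.99)/2 = 1.605, v̄ = (1.75+1.08)/2 = 1.415 → q = 4.9×1.605×1.415 = 11.13 ft³/s
Q = Σ q = 187.3 ft³/s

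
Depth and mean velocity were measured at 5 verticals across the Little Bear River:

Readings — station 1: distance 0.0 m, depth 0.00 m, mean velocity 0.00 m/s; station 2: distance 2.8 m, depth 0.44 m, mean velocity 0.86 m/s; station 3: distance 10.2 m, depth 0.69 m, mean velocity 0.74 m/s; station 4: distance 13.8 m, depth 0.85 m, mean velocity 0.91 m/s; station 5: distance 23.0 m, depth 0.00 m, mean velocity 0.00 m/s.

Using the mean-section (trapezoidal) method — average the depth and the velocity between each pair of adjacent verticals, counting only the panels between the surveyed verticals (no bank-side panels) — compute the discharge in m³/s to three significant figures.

7.68 m³/s

Panel 1-2: Δb = 2.8 m, d̄ = (0.00+0.44)/2 = 0.22, v̄ = (0.00+0.86)/2 = 0.43 → q = 2.8×0.22×0.43 = 0.2649 m³/s
Panel 2-3: Δb = 7.4 m, d̄ = (0.44+0.69)/2 = 0.565, v̄ = (0.86+0.74)/2 = 0.8 → q = 7.4×0.565×0.8 = 3.345 m³/s
Panel 3-4: Δb = 3.6 m, d̄ = (0.69+0.85)/2 = 0.77, v̄ = (0.74+0.91)/2 = 0.825 → q = 3.6×0.77×0.825 = 2.287 m³/s
Panel 4-5: Δb = 9.2 m, d̄ = (0.85+0.00)/2 = 0.425, v̄ = (0.91+0.00)/2 = 0.455 → q = 9.2×0.425×0.455 = 1.779 m³/s
Q = Σ q = 7.676 m³/s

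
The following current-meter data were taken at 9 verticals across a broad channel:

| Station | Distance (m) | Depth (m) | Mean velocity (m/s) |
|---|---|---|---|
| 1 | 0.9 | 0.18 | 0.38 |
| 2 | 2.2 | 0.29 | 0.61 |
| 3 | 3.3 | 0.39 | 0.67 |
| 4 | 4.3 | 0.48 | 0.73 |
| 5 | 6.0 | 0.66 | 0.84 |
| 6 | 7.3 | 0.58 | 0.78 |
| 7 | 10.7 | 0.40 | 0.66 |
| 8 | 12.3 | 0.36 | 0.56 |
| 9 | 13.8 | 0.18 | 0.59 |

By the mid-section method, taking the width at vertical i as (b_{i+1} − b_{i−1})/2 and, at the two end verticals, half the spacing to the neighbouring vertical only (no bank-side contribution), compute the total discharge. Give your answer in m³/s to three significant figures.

3.95 m³/s

w_1 = (2.2 − 0.9)/2 = 0.65 m; q_1 = 0.38 × 0.18 × 0.65 = 0.04446 m³/s
w_2 = (3.3 − 0.9)/2 = 1.2 m; q_2 = 0.61 × 0.29 × 1.2 = 0.2123 m³/s
w_3 = (4.3 − 2.2)/2 = 1.05 m; q_3 = 0.67 × 0.39 × 1.05 = 0.2744 m³/s
w_4 = (6.0 − 3.3)/2 = 1.35 m; q_4 = 0.73 × 0.48 × 1.35 = 0.4730 m³/s
w_5 = (7.3 − 4.3)/2 = 1.5 m; q_5 = 0.84 × 0.66 × 1.5 = 0.8316 m³/s
w_6 = (10.7 − 6.0)/2 = 2.35 m; q_6 = 0.78 × 0.58 × 2.35 = 1.063 m³/s
w_7 = (12.3 − 7.3)/2 = 2.5 m; q_7 = 0.66 × 0.40 × 2.5 = 0.6600 m³/s
w_8 = (13.8 − 10.7)/2 = 1.55 m; q_8 = 0.56 × 0.36 × 1.55 = 0.3125 m³/s
w_9 = (13.8 − 12.3)/2 = 0.75 m; q_9 = 0.59 × 0.18 × 0.75 = 0.07965 m³/s
Q = Σ qᵢ = 3.951 m³/s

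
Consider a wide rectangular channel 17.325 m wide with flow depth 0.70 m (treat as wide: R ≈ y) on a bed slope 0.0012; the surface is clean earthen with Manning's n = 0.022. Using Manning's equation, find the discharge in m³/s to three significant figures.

A = b·y = 17.325 × 0.70 = 12.13 m²
Wide channel: R ≈ y = 0.70 m
Q = (1/n)·A·R^(2/3)·S^(1/2) = (1/0.022) × 12.13 × 0.7000^(2/3) × 0.0012^(1/2) = 15.05 m³/s

15.1 m³/s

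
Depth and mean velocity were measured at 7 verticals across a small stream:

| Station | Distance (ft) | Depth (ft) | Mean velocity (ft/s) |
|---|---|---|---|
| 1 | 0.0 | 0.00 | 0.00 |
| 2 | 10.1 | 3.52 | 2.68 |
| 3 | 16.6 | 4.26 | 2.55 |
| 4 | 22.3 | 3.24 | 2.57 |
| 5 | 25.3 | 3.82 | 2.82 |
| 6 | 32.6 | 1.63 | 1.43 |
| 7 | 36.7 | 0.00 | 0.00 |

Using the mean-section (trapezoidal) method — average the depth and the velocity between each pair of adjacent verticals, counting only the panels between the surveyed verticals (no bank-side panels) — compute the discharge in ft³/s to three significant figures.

218 ft³/s

Panel 1-2: Δb = 10.1 ft, d̄ = (0.00+3.52)/2 = 1.76, v̄ = (0.00+2.68)/2 = 1.34 → q = 10.1×1.76×1.34 = 23.82 ft³/s
Panel 2-3: Δb = 6.5 ft, d̄ = (3.52+4.26)/2 = 3.89, v̄ = (2.68+2.55)/2 = 2.615 → q = 6.5×3.89×2.615 = 66.12 ft³/s
Panel 3-4: Δb = 5.7 ft, d̄ = (4.26+3.24)/2 = 3.75, v̄ = (2.55+2.57)/2 = 2.56 → q = 5.7×3.75×2.56 = 54.72 ft³/s
Panel 4-5: Δb = 3 ft, d̄ = (3.24+3.82)/2 = 3.53, v̄ = (2.57+2.82)/2 = 2.695 → q = 3×3.53×2.695 = 28.54 ft³/s
Panel 5-6: Δb = 7.3 ft, d̄ = (3.82+1.63)/2 = 2.725, v̄ = (2.82+1.43)/2 = 2.125 → q = 7.3×2.725×2.125 = 42.27 ft³/s
Panel 6-7: Δb = 4.1 ft, d̄ = (1.63+0.00)/2 = 0.815, v̄ = (1.43+0.00)/2 = 0.715 → q = 4.1×0.815×0.715 = 2.389 ft³/s
Q = Σ q = 217.9 ft³/s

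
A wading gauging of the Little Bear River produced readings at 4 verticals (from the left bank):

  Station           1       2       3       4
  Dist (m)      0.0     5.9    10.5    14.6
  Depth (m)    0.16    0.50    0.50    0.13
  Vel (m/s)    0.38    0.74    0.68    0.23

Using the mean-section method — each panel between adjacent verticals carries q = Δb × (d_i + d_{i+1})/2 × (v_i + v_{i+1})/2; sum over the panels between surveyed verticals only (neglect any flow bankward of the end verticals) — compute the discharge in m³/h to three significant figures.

11900 m³/h

Panel 1-2: Δb = 5.9 m, d̄ = (0.16+0.50)/2 = 0.33, v̄ = (0.38+0.74)/2 = 0.56 → q = 5.9×0.33×0.56 = 1.090 m³/s
Panel 2-3: Δb = 4.6 m, d̄ = (0.50+0.50)/2 = 0.5, v̄ = (0.74+0.68)/2 = 0.71 → q = 4.6×0.5×0.71 = 1.633 m³/s
Panel 3-4: Δb = 4.1 m, d̄ = (0.50+0.13)/2 = 0.315, v̄ = (0.68+0.23)/2 = 0.455 → q = 4.1×0.315×0.455 = 0.5876 m³/s
Q = Σ q = 3.311 m³/s
= 3.311 × 3600 = 11920 m³/h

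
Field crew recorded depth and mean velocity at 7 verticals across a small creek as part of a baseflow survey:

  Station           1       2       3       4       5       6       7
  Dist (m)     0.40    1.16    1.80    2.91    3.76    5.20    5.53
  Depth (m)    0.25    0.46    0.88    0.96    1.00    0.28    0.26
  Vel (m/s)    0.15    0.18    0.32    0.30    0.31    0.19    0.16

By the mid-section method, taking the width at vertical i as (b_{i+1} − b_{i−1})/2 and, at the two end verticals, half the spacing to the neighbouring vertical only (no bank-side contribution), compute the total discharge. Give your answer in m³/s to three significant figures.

1.01 m³/s

w_1 = (1.16 − 0.40)/2 = 0.38 m; q_1 = 0.15 × 0.25 × 0.38 = 0.01425 m³/s
w_2 = (1.80 − 0.40)/2 = 0.7 m; q_2 = 0.18 × 0.46 × 0.7 = 0.05796 m³/s
w_3 = (2.91 − 1.16)/2 = 0.875 m; q_3 = 0.32 × 0.88 × 0.875 = 0.2464 m³/s
w_4 = (3.76 − 1.80)/2 = 0.98 m; q_4 = 0.30 × 0.96 × 0.98 = 0.2822 m³/s
w_5 = (5.20 − 2.91)/2 = 1.145 m; q_5 = 0.31 × 1.00 × 1.145 = 0.3550 m³/s
w_6 = (5.53 − 3.76)/2 = 0.885 m; q_6 = 0.19 × 0.28 × 0.885 = 0.04708 m³/s
w_7 = (5.53 − 5.20)/2 = 0.165 m; q_7 = 0.16 × 0.26 × 0.165 = 0.006864 m³/s
Q = Σ qᵢ = 1.010 m³/s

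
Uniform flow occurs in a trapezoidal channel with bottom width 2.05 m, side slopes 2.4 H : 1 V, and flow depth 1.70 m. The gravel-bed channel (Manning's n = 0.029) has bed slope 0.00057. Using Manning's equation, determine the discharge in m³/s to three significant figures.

8.33 m³/s

A = (b + z·y)·y = (2.05 + 2.4×1.70)×1.70 = 10.42 m²
P = b + 2y√(1+z²) = 2.05 + 2×1.70×√(1+2.4²) = 10.89 m
R = A/P = 10.42/10.89 = 0.9569 m
Q = (1/n)·A·R^(2/3)·S^(1/2) = (1/0.029) × 10.42 × 0.9569^(2/3) × 0.00057^(1/2) = 8.331 m³/s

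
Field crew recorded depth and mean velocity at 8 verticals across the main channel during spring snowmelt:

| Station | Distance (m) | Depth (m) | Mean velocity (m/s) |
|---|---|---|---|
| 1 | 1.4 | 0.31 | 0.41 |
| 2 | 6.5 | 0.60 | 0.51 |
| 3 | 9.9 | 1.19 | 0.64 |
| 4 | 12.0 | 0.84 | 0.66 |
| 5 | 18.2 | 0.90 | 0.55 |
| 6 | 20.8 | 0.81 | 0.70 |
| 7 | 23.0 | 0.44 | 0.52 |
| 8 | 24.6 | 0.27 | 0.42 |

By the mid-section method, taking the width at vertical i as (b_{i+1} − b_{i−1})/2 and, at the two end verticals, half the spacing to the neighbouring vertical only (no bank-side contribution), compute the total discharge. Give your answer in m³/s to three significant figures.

10.1 m³/s

w_1 = (6.5 − 1.4)/2 = 2.55 m; q_1 = 0.41 × 0.31 × 2.55 = 0.3241 m³/s
w_2 = (9.9 − 1.4)/2 = 4.25 m; q_2 = 0.51 × 0.60 × 4.25 = 1.301 m³/s
w_3 = (12.0 − 6.5)/2 = 2.75 m; q_3 = 0.64 × 1.19 × 2.75 = 2.094 m³/s
w_4 = (18.2 − 9.9)/2 = 4.15 m; q_4 = 0.66 × 0.84 × 4.15 = 2.301 m³/s
w_5 = (20.8 − 12.0)/2 = 4.4 m; q_5 = 0.55 × 0.90 × 4.4 = 2.178 m³/s
w_6 = (23.0 − 18.2)/2 = 2.4 m; q_6 = 0.70 × 0.81 × 2.4 = 1.361 m³/s
w_7 = (24.6 − 20.8)/2 = 1.9 m; q_7 = 0.52 × 0.44 × 1.9 = 0.4347 m³/s
w_8 = (24.6 − 23.0)/2 = 0.8 m; q_8 = 0.42 × 0.27 × 0.8 = 0.09072 m³/s
Q = Σ qᵢ = 10.08 m³/s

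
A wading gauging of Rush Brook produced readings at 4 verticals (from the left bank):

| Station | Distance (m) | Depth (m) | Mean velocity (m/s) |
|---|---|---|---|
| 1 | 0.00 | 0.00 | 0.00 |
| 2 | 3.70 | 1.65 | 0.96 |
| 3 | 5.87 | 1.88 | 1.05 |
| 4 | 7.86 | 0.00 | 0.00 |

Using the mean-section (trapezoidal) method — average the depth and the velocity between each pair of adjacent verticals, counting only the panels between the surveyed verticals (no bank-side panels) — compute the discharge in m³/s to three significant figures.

6.30 m³/s

Panel 1-2: Δb = 3.7 m, d̄ = (0.00+1.65)/2 = 0.825, v̄ = (0.00+0.96)/2 = 0.48 → q = 3.7×0.825×0.48 = 1.465 m³/s
Panel 2-3: Δb = 2.17 m, d̄ = (1.65+1.88)/2 = 1.765, v̄ = (0.96+1.05)/2 = 1.005 → q = 2.17×1.765×1.005 = 3.849 m³/s
Panel 3-4: Δb = 1.99 m, d̄ = (1.88+0.00)/2 = 0.94, v̄ = (1.05+0.00)/2 = 0.525 → q = 1.99×0.94×0.525 = 0.9821 m³/s
Q = Σ q = 6.296 m³/s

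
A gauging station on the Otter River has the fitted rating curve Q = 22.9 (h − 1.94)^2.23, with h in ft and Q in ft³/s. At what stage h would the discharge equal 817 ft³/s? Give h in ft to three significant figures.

h − h₀ = (Q/C)^(1/b) = (817/22.9)^(1/2.23) = 4.967 ft
h = 1.94 + 4.967 = 6.907 ft

6.91 ft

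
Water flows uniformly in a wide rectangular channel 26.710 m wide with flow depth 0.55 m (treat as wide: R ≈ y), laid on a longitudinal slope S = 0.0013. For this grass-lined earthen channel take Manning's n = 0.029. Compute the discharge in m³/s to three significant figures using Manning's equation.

12.3 m³/s

A = b·y = 26.710 × 0.55 = 14.69 m²
Wide channel: R ≈ y = 0.55 m
Q = (1/n)·A·R^(2/3)·S^(1/2) = (1/0.029) × 14.69 × 0.5500^(2/3) × 0.0013^(1/2) = 12.26 m³/s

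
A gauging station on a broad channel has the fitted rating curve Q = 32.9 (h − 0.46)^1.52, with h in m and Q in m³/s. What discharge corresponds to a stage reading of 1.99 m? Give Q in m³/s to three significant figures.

62.8 m³/s

Q = 32.9 × (1.99 − 0.46)^1.52 = 32.9 × 1.53^1.52 = 62.80 m³/s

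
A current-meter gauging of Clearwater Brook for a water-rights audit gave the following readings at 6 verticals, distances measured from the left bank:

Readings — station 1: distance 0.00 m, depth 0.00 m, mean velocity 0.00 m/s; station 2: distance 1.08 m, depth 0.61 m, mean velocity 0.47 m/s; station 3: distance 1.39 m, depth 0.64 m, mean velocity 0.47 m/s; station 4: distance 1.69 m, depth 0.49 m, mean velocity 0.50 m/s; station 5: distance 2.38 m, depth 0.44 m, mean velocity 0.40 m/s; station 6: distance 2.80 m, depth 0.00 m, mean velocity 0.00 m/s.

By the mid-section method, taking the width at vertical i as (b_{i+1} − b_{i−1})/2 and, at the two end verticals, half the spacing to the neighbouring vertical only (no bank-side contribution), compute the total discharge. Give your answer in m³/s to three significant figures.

w_2 = (1.39 − 0.00)/2 = 0.695 m; q_2 = 0.47 × 0.61 × 0.695 = 0.1993 m³/s
w_3 = (1.69 − 1.08)/2 = 0.305 m; q_3 = 0.47 × 0.64 × 0.305 = 0.09174 m³/s
w_4 = (2.38 − 1.39)/2 = 0.495 m; q_4 = 0.50 × 0.49 × 0.495 = 0.1213 m³/s
w_5 = (2.80 − 1.69)/2 = 0.555 m; q_5 = 0.40 × 0.44 × 0.555 = 0.09768 m³/s
Stations 1, 6 contribute zero (depth or velocity is 0).
Q = Σ qᵢ = 0.5100 m³/s

0.510 m³/s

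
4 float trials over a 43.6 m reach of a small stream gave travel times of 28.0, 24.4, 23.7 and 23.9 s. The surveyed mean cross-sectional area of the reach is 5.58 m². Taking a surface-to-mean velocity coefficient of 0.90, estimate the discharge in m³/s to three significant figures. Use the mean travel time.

t̄ = (28.0 + 24.4 + 23.7 + 23.9) / 4 = 25 s
v_surface = L / t̄ = 43.6 / 25 = 1.744 m/s
v_mean = 0.90 × 1.744 = 1.570 m/s
Q = A × v_mean = 5.58 × 1.570 = 8.758 m³/s

8.76 m³/s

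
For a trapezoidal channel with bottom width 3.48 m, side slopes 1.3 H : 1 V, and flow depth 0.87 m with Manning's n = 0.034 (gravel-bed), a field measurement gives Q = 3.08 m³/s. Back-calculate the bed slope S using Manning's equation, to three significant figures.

0.00125

A = (b + z·y)·y = (3.48 + 1.3×0.87)×0.87 = 4.012 m²
P = b + 2y√(1+z²) = 3.48 + 2×0.87×√(1+1.3²) = 6.334 m
R = A/P = 4.012/6.334 = 0.6334 m
S = (Q·n / (1·A·R^(2/3)))² = (3.08×0.034 / (1×4.012×0.7375))² = 0.001253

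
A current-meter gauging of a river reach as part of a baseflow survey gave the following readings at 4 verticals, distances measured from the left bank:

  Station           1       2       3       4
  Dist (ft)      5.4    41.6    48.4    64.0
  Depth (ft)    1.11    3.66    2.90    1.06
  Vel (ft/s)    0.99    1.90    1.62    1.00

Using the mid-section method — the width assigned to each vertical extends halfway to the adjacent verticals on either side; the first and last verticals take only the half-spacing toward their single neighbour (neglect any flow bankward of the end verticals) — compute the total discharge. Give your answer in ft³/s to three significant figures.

w_1 = (41.6 − 5.4)/2 = 18.1 ft; q_1 = 0.99 × 1.11 × 18.1 = 19.89 ft³/s
w_2 = (48.4 − 5.4)/2 = 21.5 ft; q_2 = 1.90 × 3.66 × 21.5 = 149.5 ft³/s
w_3 = (64.0 − 41.6)/2 = 11.2 ft; q_3 = 1.62 × 2.90 × 11.2 = 52.62 ft³/s
w_4 = (64.0 − 48.4)/2 = 7.8 ft; q_4 = 1.00 × 1.06 × 7.8 = 8.268 ft³/s
Q = Σ qᵢ = 230.3 ft³/s

230 ft³/s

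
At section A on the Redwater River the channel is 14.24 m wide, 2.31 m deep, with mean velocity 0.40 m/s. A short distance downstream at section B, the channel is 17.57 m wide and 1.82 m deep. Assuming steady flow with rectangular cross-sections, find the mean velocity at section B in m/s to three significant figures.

Q = A₁V₁ = (14.24×2.31) × 0.40 = 13.16 m³/s
A₂ = 17.57 × 1.82 = 31.98 m²
V₂ = Q/A₂ = 13.16/31.98 = 0.4115 m/s

0.411 m/s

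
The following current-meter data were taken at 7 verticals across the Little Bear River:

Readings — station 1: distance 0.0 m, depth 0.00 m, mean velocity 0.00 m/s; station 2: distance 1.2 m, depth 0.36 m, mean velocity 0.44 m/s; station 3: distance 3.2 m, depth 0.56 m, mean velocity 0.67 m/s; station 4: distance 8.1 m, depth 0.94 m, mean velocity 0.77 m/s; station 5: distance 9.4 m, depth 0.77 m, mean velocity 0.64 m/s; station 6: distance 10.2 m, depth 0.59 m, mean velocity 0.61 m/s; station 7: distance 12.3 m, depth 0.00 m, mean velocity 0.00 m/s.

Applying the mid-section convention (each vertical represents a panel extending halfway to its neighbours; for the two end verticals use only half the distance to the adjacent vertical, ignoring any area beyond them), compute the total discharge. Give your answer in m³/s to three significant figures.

w_2 = (3.2 − 0.0)/2 = 1.6 m; q_2 = 0.44 × 0.36 × 1.6 = 0.2534 m³/s
w_3 = (8.1 − 1.2)/2 = 3.45 m; q_3 = 0.67 × 0.56 × 3.45 = 1.294 m³/s
w_4 = (9.4 − 3.2)/2 = 3.1 m; q_4 = 0.77 × 0.94 × 3.1 = 2.244 m³/s
w_5 = (10.2 − 8.1)/2 = 1.05 m; q_5 = 0.64 × 0.77 × 1.05 = 0.5174 m³/s
w_6 = (12.3 − 9.4)/2 = 1.45 m; q_6 = 0.61 × 0.59 × 1.45 = 0.5219 m³/s
Stations 1, 7 contribute zero (depth or velocity is 0).
Q = Σ qᵢ = 4.831 m³/s

4.83 m³/s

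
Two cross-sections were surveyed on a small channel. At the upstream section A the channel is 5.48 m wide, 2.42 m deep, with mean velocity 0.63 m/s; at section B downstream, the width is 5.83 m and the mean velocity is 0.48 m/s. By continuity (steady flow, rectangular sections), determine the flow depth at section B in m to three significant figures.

2.99 m

Q = A₁V₁ = (5.48×2.42) × 0.63 = 8.355 m³/s
d₂ = Q/(b₂ V₂) = 8.355/(5.83×0.48) = 2.986 m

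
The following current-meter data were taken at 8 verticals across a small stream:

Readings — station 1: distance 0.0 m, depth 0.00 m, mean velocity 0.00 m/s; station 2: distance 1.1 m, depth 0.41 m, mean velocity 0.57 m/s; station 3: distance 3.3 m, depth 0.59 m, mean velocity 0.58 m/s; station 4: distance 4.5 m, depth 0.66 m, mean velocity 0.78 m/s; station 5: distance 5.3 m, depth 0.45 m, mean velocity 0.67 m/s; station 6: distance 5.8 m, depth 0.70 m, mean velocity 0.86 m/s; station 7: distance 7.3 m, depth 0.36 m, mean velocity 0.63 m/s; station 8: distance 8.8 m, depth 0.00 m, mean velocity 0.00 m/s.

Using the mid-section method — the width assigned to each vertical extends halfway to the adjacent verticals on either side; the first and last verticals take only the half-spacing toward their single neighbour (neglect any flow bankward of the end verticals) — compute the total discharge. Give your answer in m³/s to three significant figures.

w_2 = (3.3 − 0.0)/2 = 1.65 m; q_2 = 0.57 × 0.41 × 1.65 = 0.3856 m³/s
w_3 = (4.5 − 1.1)/2 = 1.7 m; q_3 = 0.58 × 0.59 × 1.7 = 0.5817 m³/s
w_4 = (5.3 − 3.3)/2 = 1 m; q_4 = 0.78 × 0.66 × 1 = 0.5148 m³/s
w_5 = (5.8 − 4.5)/2 = 0.65 m; q_5 = 0.67 × 0.45 × 0.65 = 0.1960 m³/s
w_6 = (7.3 − 5.3)/2 = 1 m; q_6 = 0.86 × 0.70 × 1 = 0.6020 m³/s
w_7 = (8.8 − 5.8)/2 = 1.5 m; q_7 = 0.63 × 0.36 × 1.5 = 0.3402 m³/s
Stations 1, 8 contribute zero (depth or velocity is 0).
Q = Σ qᵢ = 2.620 m³/s

2.62 m³/s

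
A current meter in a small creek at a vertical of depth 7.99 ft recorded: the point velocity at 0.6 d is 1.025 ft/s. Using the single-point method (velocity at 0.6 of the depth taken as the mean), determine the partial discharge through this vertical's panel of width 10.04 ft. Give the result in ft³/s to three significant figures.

v̄ = v₀.₆ = 1.025 ft/s
q = v̄ × d × w = 1.025 × 7.99 × 10.04 = 82.23 ft³/s

82.2 ft³/s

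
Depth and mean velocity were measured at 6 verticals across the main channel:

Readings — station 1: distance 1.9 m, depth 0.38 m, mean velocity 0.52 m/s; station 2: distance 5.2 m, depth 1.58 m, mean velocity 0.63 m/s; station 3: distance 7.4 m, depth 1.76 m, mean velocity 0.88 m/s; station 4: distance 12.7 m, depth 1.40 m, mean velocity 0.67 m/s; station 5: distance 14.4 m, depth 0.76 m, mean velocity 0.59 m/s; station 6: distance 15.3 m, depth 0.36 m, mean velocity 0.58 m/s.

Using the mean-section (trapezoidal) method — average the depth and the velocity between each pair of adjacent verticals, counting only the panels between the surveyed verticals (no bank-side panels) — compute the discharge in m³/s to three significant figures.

Panel 1-2: Δb = 3.3 m, d̄ = (0.38+1.58)/2 = 0.98, v̄ = (0.52+0.63)/2 = 0.575 → q = 3.3×0.98×0.575 = 1.860 m³/s
Panel 2-3: Δb = 2.2 m, d̄ = (1.58+1.76)/2 = 1.67, v̄ = (0.63+0.88)/2 = 0.755 → q = 2.2×1.67×0.755 = 2.774 m³/s
Panel 3-4: Δb = 5.3 m, d̄ = (1.76+1.40)/2 = 1.58, v̄ = (0.88+0.67)/2 = 0.775 → q = 5.3×1.58×0.775 = 6.490 m³/s
Panel 4-5: Δb = 1.7 m, d̄ = (1.40+0.76)/2 = 1.08, v̄ = (0.67+0.59)/2 = 0.63 → q = 1.7×1.08×0.63 = 1.157 m³/s
Panel 5-6: Δb = 0.9 m, d̄ = (0.76+0.36)/2 = 0.56, v̄ = (0.59+0.58)/2 = 0.585 → q = 0.9×0.56×0.585 = 0.2948 m³/s
Q = Σ q = 12.57 m³/s

12.6 m³/s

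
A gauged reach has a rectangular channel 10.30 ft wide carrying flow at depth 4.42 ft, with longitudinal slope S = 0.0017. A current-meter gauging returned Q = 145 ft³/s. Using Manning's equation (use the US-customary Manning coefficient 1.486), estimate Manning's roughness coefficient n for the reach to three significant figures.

0.0343

A = b·y = 10.30 × 4.42 = 45.53 ft²
P = b + 2y = 10.30 + 2×4.42 = 19.14 ft
R = A/P = 45.53/19.14 = 2.379 ft
n = (1.486/Q)·A·R^(2/3)·S^(1/2) = (1.486/145) × 45.53 × 1.782 × 0.04123 = 0.03428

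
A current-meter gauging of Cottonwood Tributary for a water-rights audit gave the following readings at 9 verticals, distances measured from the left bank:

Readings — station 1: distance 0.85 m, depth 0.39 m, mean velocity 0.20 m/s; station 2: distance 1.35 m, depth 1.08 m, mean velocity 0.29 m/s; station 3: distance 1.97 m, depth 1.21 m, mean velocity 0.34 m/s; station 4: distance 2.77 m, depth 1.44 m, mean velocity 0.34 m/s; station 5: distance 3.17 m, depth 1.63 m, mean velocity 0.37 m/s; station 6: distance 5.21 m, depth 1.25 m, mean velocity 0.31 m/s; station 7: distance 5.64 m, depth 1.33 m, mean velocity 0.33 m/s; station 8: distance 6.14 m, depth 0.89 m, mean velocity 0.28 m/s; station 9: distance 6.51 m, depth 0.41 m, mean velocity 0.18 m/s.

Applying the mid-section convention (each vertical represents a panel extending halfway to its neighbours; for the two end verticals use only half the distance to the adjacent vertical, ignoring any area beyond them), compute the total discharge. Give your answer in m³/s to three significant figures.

2.32 m³/s

w_1 = (1.35 − 0.85)/2 = 0.25 m; q_1 = 0.20 × 0.39 × 0.25 = 0.01950 m³/s
w_2 = (1.97 − 0.85)/2 = 0.56 m; q_2 = 0.29 × 1.08 × 0.56 = 0.1754 m³/s
w_3 = (2.77 − 1.35)/2 = 0.71 m; q_3 = 0.34 × 1.21 × 0.71 = 0.2921 m³/s
w_4 = (3.17 − 1.97)/2 = 0.6 m; q_4 = 0.34 × 1.44 × 0.6 = 0.2938 m³/s
w_5 = (5.21 − 2.77)/2 = 1.22 m; q_5 = 0.37 × 1.63 × 1.22 = 0.7358 m³/s
w_6 = (5.64 − 3.17)/2 = 1.235 m; q_6 = 0.31 × 1.25 × 1.235 = 0.4786 m³/s
w_7 = (6.14 − 5.21)/2 = 0.465 m; q_7 = 0.33 × 1.33 × 0.465 = 0.2041 m³/s
w_8 = (6.51 − 5.64)/2 = 0.435 m; q_8 = 0.28 × 0.89 × 0.435 = 0.1084 m³/s
w_9 = (6.51 − 6.14)/2 = 0.185 m; q_9 = 0.18 × 0.41 × 0.185 = 0.01365 m³/s
Q = Σ qᵢ = 2.321 m³/s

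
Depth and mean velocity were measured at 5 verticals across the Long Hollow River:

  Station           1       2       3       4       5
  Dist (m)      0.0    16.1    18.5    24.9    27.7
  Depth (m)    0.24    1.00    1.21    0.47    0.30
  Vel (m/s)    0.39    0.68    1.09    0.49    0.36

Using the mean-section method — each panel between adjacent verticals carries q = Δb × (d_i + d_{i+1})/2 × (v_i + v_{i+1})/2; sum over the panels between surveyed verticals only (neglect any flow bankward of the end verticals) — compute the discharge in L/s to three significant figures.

12400 L/s

Panel 1-2: Δb = 16.1 m, d̄ = (0.24+1.00)/2 = 0.62, v̄ = (0.39+0.68)/2 = 0.535 → q = 16.1×0.62×0.535 = 5.340 m³/s
Panel 2-3: Δb = 2.4 m, d̄ = (1.00+1.21)/2 = 1.105, v̄ = (0.68+1.09)/2 = 0.885 → q = 2.4×1.105×0.885 = 2.347 m³/s
Panel 3-4: Δb = 6.4 m, d̄ = (1.21+0.47)/2 = 0.84, v̄ = (1.09+0.49)/2 = 0.79 → q = 6.4×0.84×0.79 = 4.247 m³/s
Panel 4-5: Δb = 2.8 m, d̄ = (0.47+0.30)/2 = 0.385, v̄ = (0.49+0.36)/2 = 0.425 → q = 2.8×0.385×0.425 = 0.4582 m³/s
Q = Σ q = 12.39 m³/s
= 12.39 × 1000 = 12390 L/s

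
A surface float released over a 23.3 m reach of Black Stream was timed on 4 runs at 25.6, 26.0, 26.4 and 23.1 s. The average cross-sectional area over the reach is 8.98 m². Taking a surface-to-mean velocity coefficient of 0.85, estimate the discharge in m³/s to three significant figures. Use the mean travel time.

7.04 m³/s

t̄ = (25.6 + 26.0 + 26.4 + 23.1) / 4 = 25.275 s
v_surface = L / t̄ = 23.3 / 25.275 = 0.9219 m/s
v_mean = 0.85 × 0.9219 = 0.7836 m/s
Q = A × v_mean = 8.98 × 0.7836 = 7.037 m³/s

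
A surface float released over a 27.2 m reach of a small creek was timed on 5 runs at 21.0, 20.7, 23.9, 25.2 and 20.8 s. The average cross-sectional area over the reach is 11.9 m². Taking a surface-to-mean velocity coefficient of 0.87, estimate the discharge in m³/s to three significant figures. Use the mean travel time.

t̄ = (21.0 + 20.7 + 23.9 + 25.2 + 20.8) / 5 = 22.32 s
v_surface = L / t̄ = 27.2 / 22.32 = 1.219 m/s
v_mean = 0.87 × 1.219 = 1.060 m/s
Q = A × v_mean = 11.9 × 1.060 = 12.62 m³/s

12.6 m³/s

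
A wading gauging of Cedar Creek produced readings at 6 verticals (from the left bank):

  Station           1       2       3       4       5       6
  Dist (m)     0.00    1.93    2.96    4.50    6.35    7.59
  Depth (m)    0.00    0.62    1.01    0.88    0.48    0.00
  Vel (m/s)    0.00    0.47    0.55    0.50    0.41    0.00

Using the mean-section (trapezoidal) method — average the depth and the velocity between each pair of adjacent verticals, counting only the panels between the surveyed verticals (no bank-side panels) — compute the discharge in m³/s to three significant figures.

1.97 m³/s

Panel 1-2: Δb = 1.93 m, d̄ = (0.00+0.62)/2 = 0.31, v̄ = (0.00+0.47)/2 = 0.235 → q = 1.93×0.31×0.235 = 0.1406 m³/s
Panel 2-3: Δb = 1.03 m, d̄ = (0.62+1.01)/2 = 0.815, v̄ = (0.47+0.55)/2 = 0.51 → q = 1.03×0.815×0.51 = 0.4281 m³/s
Panel 3-4: Δb = 1.54 m, d̄ = (1.01+0.88)/2 = 0.945, v̄ = (0.55+0.50)/2 = 0.525 → q = 1.54×0.945×0.525 = 0.7640 m³/s
Panel 4-5: Δb = 1.85 m, d̄ = (0.88+0.48)/2 = 0.68, v̄ = (0.50+0.41)/2 = 0.455 → q = 1.85×0.68×0.455 = 0.5724 m³/s
Panel 5-6: Δb = 1.24 m, d̄ = (0.48+0.00)/2 = 0.24, v̄ = (0.41+0.00)/2 = 0.205 → q = 1.24×0.24×0.205 = 0.06101 m³/s
Q = Σ q = 1.966 m³/s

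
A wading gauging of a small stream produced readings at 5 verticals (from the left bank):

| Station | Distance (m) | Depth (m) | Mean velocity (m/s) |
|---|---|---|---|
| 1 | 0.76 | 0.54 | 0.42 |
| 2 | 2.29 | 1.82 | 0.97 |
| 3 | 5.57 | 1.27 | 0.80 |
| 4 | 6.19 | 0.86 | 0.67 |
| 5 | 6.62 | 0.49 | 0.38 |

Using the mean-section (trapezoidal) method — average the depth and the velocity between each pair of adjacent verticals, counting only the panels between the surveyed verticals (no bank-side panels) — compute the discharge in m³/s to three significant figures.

6.38 m³/s

Panel 1-2: Δb = 1.53 m, d̄ = (0.54+1.82)/2 = 1.18, v̄ = (0.42+0.97)/2 = 0.695 → q = 1.53×1.18×0.695 = 1.255 m³/s
Panel 2-3: Δb = 3.28 m, d̄ = (1.82+1.27)/2 = 1.545, v̄ = (0.97+0.80)/2 = 0.885 → q = 3.28×1.545×0.885 = 4.485 m³/s
Panel 3-4: Δb = 0.62 m, d̄ = (1.27+0.86)/2 = 1.065, v̄ = (0.80+0.67)/2 = 0.735 → q = 0.62×1.065×0.735 = 0.4853 m³/s
Panel 4-5: Δb = 0.43 m, d̄ = (0.86+0.49)/2 = 0.675, v̄ = (0.67+0.38)/2 = 0.525 → q = 0.43×0.675×0.525 = 0.1524 m³/s
Q = Σ q = 6.377 m³/s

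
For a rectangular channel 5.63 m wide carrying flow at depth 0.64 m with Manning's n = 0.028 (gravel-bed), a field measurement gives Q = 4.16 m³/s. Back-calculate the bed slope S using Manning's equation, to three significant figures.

0.00249

A = b·y = 5.63 × 0.64 = 3.603 m²
P = b + 2y = 5.63 + 2×0.64 = 6.910 m
R = A/P = 3.603/6.910 = 0.5214 m
S = (Q·n / (1·A·R^(2/3)))² = (4.16×0.028 / (1×3.603×0.6478))² = 0.002490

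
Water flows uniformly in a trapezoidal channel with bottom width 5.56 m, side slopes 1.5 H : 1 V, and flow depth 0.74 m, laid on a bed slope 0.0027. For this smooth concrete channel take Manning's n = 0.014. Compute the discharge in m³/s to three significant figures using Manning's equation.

A = (b + z·y)·y = (5.56 + 1.5×0.74)×0.74 = 4.936 m²
P = b + 2y√(1+z²) = 5.56 + 2×0.74×√(1+1.5²) = 8.228 m
R = A/P = 4.936/8.228 = 0.5999 m
Q = (1/n)·A·R^(2/3)·S^(1/2) = (1/0.014) × 4.936 × 0.5999^(2/3) × 0.0027^(1/2) = 13.03 m³/s

13.0 m³/s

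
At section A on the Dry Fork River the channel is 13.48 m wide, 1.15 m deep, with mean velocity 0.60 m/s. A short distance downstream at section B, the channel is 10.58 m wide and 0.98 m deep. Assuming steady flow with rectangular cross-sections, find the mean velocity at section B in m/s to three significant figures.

Q = A₁V₁ = (13.48×1.15) × 0.60 = 9.301 m³/s
A₂ = 10.58 × 0.98 = 10.37 m²
V₂ = Q/A₂ = 9.301/10.37 = 0.8971 m/s

0.897 m/s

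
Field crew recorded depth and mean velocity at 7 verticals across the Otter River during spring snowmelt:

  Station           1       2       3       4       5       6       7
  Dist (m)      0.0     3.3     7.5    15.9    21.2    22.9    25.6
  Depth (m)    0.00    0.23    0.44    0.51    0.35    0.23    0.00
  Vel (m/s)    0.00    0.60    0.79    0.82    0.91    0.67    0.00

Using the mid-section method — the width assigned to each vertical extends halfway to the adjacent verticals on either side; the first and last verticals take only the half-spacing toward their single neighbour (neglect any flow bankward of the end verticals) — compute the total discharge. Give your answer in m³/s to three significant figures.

w_2 = (7.5 − 0.0)/2 = 3.75 m; q_2 = 0.60 × 0.23 × 3.75 = 0.5175 m³/s
w_3 = (15.9 − 3.3)/2 = 6.3 m; q_3 = 0.79 × 0.44 × 6.3 = 2.190 m³/s
w_4 = (21.2 − 7.5)/2 = 6.85 m; q_4 = 0.82 × 0.51 × 6.85 = 2.865 m³/s
w_5 = (22.9 − 15.9)/2 = 3.5 m; q_5 = 0.91 × 0.35 × 3.5 = 1.115 m³/s
w_6 = (25.6 − 21.2)/2 = 2.2 m; q_6 = 0.67 × 0.23 × 2.2 = 0.3390 m³/s
Stations 1, 7 contribute zero (depth or velocity is 0).
Q = Σ qᵢ = 7.026 m³/s

7.03 m³/s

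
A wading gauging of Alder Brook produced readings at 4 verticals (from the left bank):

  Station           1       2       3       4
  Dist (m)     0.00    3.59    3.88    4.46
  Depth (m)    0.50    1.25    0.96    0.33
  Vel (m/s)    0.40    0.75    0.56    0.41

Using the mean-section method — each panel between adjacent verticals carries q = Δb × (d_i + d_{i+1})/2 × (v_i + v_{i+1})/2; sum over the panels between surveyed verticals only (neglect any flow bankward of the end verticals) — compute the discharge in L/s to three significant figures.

Panel 1-2: Δb = 3.59 m, d̄ = (0.50+1.25)/2 = 0.875, v̄ = (0.40+0.75)/2 = 0.575 → q = 3.59×0.875×0.575 = 1.806 m³/s
Panel 2-3: Δb = 0.29 m, d̄ = (1.25+0.96)/2 = 1.105, v̄ = (0.75+0.56)/2 = 0.655 → q = 0.29×1.105×0.655 = 0.2099 m³/s
Panel 3-4: Δb = 0.58 m, d̄ = (0.96+0.33)/2 = 0.645, v̄ = (0.56+0.41)/2 = 0.485 → q = 0.58×0.645×0.485 = 0.1814 m³/s
Q = Σ q = 2.198 m³/s
= 2.198 × 1000 = 2198 L/s

2200 L/s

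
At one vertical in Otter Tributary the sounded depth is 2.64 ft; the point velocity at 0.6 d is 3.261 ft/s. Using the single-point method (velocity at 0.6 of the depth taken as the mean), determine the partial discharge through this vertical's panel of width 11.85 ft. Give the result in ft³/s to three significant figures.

v̄ = v₀.₆ = 3.261 ft/s
q = v̄ × d × w = 3.261 × 2.64 × 11.85 = 102.0 ft³/s

102 ft³/s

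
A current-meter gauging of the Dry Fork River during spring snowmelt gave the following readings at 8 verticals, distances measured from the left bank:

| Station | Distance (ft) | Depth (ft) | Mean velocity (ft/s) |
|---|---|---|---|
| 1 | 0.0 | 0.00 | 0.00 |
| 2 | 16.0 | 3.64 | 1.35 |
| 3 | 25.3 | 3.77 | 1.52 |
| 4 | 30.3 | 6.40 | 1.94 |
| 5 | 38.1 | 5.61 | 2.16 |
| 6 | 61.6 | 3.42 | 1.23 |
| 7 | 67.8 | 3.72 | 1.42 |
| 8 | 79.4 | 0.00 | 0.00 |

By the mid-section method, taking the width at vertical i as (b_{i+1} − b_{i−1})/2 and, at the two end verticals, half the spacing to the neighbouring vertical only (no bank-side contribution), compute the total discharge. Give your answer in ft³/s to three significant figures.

482 ft³/s

w_2 = (25.3 − 0.0)/2 = 12.65 ft; q_2 = 1.35 × 3.64 × 12.65 = 62.16 ft³/s
w_3 = (30.3 − 16.0)/2 = 7.15 ft; q_3 = 1.52 × 3.77 × 7.15 = 40.97 ft³/s
w_4 = (38.1 − 25.3)/2 = 6.4 ft; q_4 = 1.94 × 6.40 × 6.4 = 79.46 ft³/s
w_5 = (61.6 − 30.3)/2 = 15.65 ft; q_5 = 2.16 × 5.61 × 15.65 = 189.6 ft³/s
w_6 = (67.8 − 38.1)/2 = 14.85 ft; q_6 = 1.23 × 3.42 × 14.85 = 62.47 ft³/s
w_7 = (79.4 − 61.6)/2 = 8.9 ft; q_7 = 1.42 × 3.72 × 8.9 = 47.01 ft³/s
Stations 1, 8 contribute zero (depth or velocity is 0).
Q = Σ qᵢ = 481.7 ft³/s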